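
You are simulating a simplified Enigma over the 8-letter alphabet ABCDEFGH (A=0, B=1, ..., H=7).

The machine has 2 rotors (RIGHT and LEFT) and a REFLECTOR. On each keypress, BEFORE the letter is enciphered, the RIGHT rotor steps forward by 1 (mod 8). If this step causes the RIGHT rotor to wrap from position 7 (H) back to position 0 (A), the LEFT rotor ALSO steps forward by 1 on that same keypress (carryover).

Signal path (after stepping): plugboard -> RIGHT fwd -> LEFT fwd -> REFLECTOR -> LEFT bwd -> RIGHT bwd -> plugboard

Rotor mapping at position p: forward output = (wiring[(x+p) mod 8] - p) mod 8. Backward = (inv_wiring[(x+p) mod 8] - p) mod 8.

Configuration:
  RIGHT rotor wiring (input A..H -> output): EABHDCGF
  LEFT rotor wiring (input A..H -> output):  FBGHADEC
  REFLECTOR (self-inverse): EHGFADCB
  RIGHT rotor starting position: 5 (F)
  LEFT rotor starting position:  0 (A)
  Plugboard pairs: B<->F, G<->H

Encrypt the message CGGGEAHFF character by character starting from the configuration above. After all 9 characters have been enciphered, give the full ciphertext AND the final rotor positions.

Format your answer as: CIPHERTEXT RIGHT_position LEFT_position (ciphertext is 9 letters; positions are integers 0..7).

Char 1 ('C'): step: R->6, L=0; C->plug->C->R->G->L->E->refl->A->L'->E->R'->H->plug->G
Char 2 ('G'): step: R->7, L=0; G->plug->H->R->H->L->C->refl->G->L'->C->R'->D->plug->D
Char 3 ('G'): step: R->0, L->1 (L advanced); G->plug->H->R->F->L->D->refl->F->L'->B->R'->C->plug->C
Char 4 ('G'): step: R->1, L=1; G->plug->H->R->D->L->H->refl->B->L'->G->R'->C->plug->C
Char 5 ('E'): step: R->2, L=1; E->plug->E->R->E->L->C->refl->G->L'->C->R'->G->plug->H
Char 6 ('A'): step: R->3, L=1; A->plug->A->R->E->L->C->refl->G->L'->C->R'->E->plug->E
Char 7 ('H'): step: R->4, L=1; H->plug->G->R->F->L->D->refl->F->L'->B->R'->D->plug->D
Char 8 ('F'): step: R->5, L=1; F->plug->B->R->B->L->F->refl->D->L'->F->R'->A->plug->A
Char 9 ('F'): step: R->6, L=1; F->plug->B->R->H->L->E->refl->A->L'->A->R'->A->plug->A
Final: ciphertext=GDCCHEDAA, RIGHT=6, LEFT=1

Answer: GDCCHEDAA 6 1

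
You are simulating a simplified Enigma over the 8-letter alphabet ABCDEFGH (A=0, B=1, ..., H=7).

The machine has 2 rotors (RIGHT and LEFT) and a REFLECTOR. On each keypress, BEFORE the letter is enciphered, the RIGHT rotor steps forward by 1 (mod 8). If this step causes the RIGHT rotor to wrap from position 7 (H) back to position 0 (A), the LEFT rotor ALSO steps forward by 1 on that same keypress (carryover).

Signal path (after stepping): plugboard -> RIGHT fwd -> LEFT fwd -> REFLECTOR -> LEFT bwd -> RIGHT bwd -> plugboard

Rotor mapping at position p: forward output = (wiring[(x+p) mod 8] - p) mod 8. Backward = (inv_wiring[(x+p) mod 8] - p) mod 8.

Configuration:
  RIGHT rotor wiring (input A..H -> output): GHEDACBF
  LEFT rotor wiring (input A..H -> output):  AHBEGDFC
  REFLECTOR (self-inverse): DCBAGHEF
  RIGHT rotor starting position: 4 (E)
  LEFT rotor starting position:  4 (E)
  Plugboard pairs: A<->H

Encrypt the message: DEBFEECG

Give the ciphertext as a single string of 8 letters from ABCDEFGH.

Char 1 ('D'): step: R->5, L=4; D->plug->D->R->B->L->H->refl->F->L'->G->R'->G->plug->G
Char 2 ('E'): step: R->6, L=4; E->plug->E->R->G->L->F->refl->H->L'->B->R'->D->plug->D
Char 3 ('B'): step: R->7, L=4; B->plug->B->R->H->L->A->refl->D->L'->F->R'->D->plug->D
Char 4 ('F'): step: R->0, L->5 (L advanced); F->plug->F->R->C->L->F->refl->H->L'->G->R'->A->plug->H
Char 5 ('E'): step: R->1, L=5; E->plug->E->R->B->L->A->refl->D->L'->D->R'->B->plug->B
Char 6 ('E'): step: R->2, L=5; E->plug->E->R->H->L->B->refl->C->L'->E->R'->G->plug->G
Char 7 ('C'): step: R->3, L=5; C->plug->C->R->H->L->B->refl->C->L'->E->R'->G->plug->G
Char 8 ('G'): step: R->4, L=5; G->plug->G->R->A->L->G->refl->E->L'->F->R'->C->plug->C

Answer: GDDHBGGC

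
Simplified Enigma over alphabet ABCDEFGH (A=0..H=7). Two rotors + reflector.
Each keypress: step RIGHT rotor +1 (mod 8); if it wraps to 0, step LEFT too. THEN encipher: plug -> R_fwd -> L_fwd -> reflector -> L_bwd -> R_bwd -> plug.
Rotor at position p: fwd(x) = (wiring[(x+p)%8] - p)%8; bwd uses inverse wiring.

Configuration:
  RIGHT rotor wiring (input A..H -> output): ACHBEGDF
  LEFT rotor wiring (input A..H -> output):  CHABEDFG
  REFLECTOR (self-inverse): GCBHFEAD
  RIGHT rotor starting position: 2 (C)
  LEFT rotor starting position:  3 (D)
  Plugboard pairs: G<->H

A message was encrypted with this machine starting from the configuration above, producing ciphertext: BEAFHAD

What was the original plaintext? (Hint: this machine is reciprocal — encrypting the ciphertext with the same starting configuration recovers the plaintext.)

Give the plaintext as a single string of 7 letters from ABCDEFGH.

Char 1 ('B'): step: R->3, L=3; B->plug->B->R->B->L->B->refl->C->L'->D->R'->C->plug->C
Char 2 ('E'): step: R->4, L=3; E->plug->E->R->E->L->D->refl->H->L'->F->R'->H->plug->G
Char 3 ('A'): step: R->5, L=3; A->plug->A->R->B->L->B->refl->C->L'->D->R'->D->plug->D
Char 4 ('F'): step: R->6, L=3; F->plug->F->R->D->L->C->refl->B->L'->B->R'->E->plug->E
Char 5 ('H'): step: R->7, L=3; H->plug->G->R->H->L->F->refl->E->L'->G->R'->A->plug->A
Char 6 ('A'): step: R->0, L->4 (L advanced); A->plug->A->R->A->L->A->refl->G->L'->E->R'->E->plug->E
Char 7 ('D'): step: R->1, L=4; D->plug->D->R->D->L->C->refl->B->L'->C->R'->F->plug->F

Answer: CGDEAEF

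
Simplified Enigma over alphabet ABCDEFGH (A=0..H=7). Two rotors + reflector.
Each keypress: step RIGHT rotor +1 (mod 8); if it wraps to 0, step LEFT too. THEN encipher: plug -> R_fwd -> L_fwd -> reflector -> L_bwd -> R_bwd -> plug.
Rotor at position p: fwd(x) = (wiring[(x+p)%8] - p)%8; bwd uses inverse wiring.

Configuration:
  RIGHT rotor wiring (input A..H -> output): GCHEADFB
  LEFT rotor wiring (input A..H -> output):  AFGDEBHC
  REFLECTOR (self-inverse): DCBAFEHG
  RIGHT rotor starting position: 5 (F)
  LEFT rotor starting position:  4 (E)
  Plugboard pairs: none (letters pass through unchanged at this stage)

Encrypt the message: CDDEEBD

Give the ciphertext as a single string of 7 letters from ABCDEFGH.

Answer: GAFGGAC

Derivation:
Char 1 ('C'): step: R->6, L=4; C->plug->C->R->A->L->A->refl->D->L'->C->R'->G->plug->G
Char 2 ('D'): step: R->7, L=4; D->plug->D->R->A->L->A->refl->D->L'->C->R'->A->plug->A
Char 3 ('D'): step: R->0, L->5 (L advanced); D->plug->D->R->E->L->A->refl->D->L'->D->R'->F->plug->F
Char 4 ('E'): step: R->1, L=5; E->plug->E->R->C->L->F->refl->E->L'->A->R'->G->plug->G
Char 5 ('E'): step: R->2, L=5; E->plug->E->R->D->L->D->refl->A->L'->E->R'->G->plug->G
Char 6 ('B'): step: R->3, L=5; B->plug->B->R->F->L->B->refl->C->L'->B->R'->A->plug->A
Char 7 ('D'): step: R->4, L=5; D->plug->D->R->F->L->B->refl->C->L'->B->R'->C->plug->C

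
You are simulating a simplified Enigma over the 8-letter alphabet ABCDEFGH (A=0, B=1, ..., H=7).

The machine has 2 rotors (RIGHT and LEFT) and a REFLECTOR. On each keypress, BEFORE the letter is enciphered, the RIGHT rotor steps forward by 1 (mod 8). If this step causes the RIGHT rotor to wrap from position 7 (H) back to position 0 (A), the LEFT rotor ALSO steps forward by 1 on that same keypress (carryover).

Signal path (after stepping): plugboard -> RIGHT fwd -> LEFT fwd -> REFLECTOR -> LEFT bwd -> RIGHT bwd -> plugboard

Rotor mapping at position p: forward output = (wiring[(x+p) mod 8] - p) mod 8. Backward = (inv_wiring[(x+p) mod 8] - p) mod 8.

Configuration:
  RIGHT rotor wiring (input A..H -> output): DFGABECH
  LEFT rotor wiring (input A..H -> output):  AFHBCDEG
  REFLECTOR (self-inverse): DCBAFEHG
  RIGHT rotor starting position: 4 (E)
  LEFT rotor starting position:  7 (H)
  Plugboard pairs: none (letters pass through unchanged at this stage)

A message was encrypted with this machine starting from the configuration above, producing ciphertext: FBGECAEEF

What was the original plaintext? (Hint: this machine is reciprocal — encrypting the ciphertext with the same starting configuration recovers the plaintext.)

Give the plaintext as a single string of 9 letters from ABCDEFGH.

Char 1 ('F'): step: R->5, L=7; F->plug->F->R->B->L->B->refl->C->L'->E->R'->H->plug->H
Char 2 ('B'): step: R->6, L=7; B->plug->B->R->B->L->B->refl->C->L'->E->R'->A->plug->A
Char 3 ('G'): step: R->7, L=7; G->plug->G->R->F->L->D->refl->A->L'->D->R'->H->plug->H
Char 4 ('E'): step: R->0, L->0 (L advanced); E->plug->E->R->B->L->F->refl->E->L'->G->R'->C->plug->C
Char 5 ('C'): step: R->1, L=0; C->plug->C->R->H->L->G->refl->H->L'->C->R'->H->plug->H
Char 6 ('A'): step: R->2, L=0; A->plug->A->R->E->L->C->refl->B->L'->D->R'->H->plug->H
Char 7 ('E'): step: R->3, L=0; E->plug->E->R->E->L->C->refl->B->L'->D->R'->H->plug->H
Char 8 ('E'): step: R->4, L=0; E->plug->E->R->H->L->G->refl->H->L'->C->R'->G->plug->G
Char 9 ('F'): step: R->5, L=0; F->plug->F->R->B->L->F->refl->E->L'->G->R'->D->plug->D

Answer: HAHCHHHGD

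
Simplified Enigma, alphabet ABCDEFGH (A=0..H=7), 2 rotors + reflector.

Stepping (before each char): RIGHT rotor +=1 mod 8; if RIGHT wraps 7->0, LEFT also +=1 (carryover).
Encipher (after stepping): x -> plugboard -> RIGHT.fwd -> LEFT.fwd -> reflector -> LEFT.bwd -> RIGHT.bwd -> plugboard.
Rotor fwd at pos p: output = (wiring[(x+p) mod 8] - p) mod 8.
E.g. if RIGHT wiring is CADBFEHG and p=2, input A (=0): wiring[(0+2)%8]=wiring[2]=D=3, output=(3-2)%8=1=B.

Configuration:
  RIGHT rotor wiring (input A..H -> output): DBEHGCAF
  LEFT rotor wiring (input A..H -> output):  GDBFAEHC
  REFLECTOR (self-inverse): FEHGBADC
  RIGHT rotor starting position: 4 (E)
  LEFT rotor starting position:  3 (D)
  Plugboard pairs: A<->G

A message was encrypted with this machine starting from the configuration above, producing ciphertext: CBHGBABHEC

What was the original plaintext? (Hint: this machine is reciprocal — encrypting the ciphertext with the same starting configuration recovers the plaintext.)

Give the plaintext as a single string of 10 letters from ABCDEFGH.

Char 1 ('C'): step: R->5, L=3; C->plug->C->R->A->L->C->refl->H->L'->E->R'->E->plug->E
Char 2 ('B'): step: R->6, L=3; B->plug->B->R->H->L->G->refl->D->L'->F->R'->C->plug->C
Char 3 ('H'): step: R->7, L=3; H->plug->H->R->B->L->F->refl->A->L'->G->R'->A->plug->G
Char 4 ('G'): step: R->0, L->4 (L advanced); G->plug->A->R->D->L->G->refl->D->L'->C->R'->F->plug->F
Char 5 ('B'): step: R->1, L=4; B->plug->B->R->D->L->G->refl->D->L'->C->R'->H->plug->H
Char 6 ('A'): step: R->2, L=4; A->plug->G->R->B->L->A->refl->F->L'->G->R'->E->plug->E
Char 7 ('B'): step: R->3, L=4; B->plug->B->R->D->L->G->refl->D->L'->C->R'->E->plug->E
Char 8 ('H'): step: R->4, L=4; H->plug->H->R->D->L->G->refl->D->L'->C->R'->A->plug->G
Char 9 ('E'): step: R->5, L=4; E->plug->E->R->E->L->C->refl->H->L'->F->R'->A->plug->G
Char 10 ('C'): step: R->6, L=4; C->plug->C->R->F->L->H->refl->C->L'->E->R'->H->plug->H

Answer: ECGFHEEGGH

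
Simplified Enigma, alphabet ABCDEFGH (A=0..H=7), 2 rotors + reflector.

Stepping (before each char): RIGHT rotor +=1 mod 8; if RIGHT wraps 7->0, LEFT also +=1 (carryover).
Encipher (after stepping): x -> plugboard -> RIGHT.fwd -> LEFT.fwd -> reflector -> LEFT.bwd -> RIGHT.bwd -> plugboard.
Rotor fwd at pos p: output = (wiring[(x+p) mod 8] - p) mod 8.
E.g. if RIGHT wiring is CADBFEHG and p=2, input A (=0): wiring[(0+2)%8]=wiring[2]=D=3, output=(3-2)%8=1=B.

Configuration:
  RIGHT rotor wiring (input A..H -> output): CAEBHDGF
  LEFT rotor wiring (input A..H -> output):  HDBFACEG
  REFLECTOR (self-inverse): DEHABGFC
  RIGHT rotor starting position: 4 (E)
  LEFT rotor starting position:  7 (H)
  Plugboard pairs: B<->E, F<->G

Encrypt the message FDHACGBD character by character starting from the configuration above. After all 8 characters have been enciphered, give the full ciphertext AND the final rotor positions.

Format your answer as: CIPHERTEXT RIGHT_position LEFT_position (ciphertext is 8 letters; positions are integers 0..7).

Answer: GHFFGEAG 4 0

Derivation:
Char 1 ('F'): step: R->5, L=7; F->plug->G->R->E->L->G->refl->F->L'->H->R'->F->plug->G
Char 2 ('D'): step: R->6, L=7; D->plug->D->R->C->L->E->refl->B->L'->F->R'->H->plug->H
Char 3 ('H'): step: R->7, L=7; H->plug->H->R->H->L->F->refl->G->L'->E->R'->G->plug->F
Char 4 ('A'): step: R->0, L->0 (L advanced); A->plug->A->R->C->L->B->refl->E->L'->G->R'->G->plug->F
Char 5 ('C'): step: R->1, L=0; C->plug->C->R->A->L->H->refl->C->L'->F->R'->F->plug->G
Char 6 ('G'): step: R->2, L=0; G->plug->F->R->D->L->F->refl->G->L'->H->R'->B->plug->E
Char 7 ('B'): step: R->3, L=0; B->plug->E->R->C->L->B->refl->E->L'->G->R'->A->plug->A
Char 8 ('D'): step: R->4, L=0; D->plug->D->R->B->L->D->refl->A->L'->E->R'->F->plug->G
Final: ciphertext=GHFFGEAG, RIGHT=4, LEFT=0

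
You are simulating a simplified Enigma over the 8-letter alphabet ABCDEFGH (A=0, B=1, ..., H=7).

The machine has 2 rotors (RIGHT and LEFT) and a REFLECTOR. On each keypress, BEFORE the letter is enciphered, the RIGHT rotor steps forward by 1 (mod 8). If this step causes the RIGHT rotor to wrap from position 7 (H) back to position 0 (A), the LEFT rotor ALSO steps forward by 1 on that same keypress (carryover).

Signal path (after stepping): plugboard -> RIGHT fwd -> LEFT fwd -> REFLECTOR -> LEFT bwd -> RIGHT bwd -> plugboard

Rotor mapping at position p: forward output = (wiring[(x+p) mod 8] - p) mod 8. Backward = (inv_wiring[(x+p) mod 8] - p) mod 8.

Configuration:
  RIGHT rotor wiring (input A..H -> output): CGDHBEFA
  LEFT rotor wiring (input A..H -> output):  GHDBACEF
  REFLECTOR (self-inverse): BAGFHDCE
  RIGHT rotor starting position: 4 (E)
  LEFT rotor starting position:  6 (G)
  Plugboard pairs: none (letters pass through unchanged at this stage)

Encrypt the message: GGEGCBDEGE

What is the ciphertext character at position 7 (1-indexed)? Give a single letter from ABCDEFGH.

Char 1 ('G'): step: R->5, L=6; G->plug->G->R->C->L->A->refl->B->L'->D->R'->C->plug->C
Char 2 ('G'): step: R->6, L=6; G->plug->G->R->D->L->B->refl->A->L'->C->R'->B->plug->B
Char 3 ('E'): step: R->7, L=6; E->plug->E->R->A->L->G->refl->C->L'->G->R'->H->plug->H
Char 4 ('G'): step: R->0, L->7 (L advanced); G->plug->G->R->F->L->B->refl->A->L'->C->R'->A->plug->A
Char 5 ('C'): step: R->1, L=7; C->plug->C->R->G->L->D->refl->F->L'->H->R'->G->plug->G
Char 6 ('B'): step: R->2, L=7; B->plug->B->R->F->L->B->refl->A->L'->C->R'->D->plug->D
Char 7 ('D'): step: R->3, L=7; D->plug->D->R->C->L->A->refl->B->L'->F->R'->E->plug->E

E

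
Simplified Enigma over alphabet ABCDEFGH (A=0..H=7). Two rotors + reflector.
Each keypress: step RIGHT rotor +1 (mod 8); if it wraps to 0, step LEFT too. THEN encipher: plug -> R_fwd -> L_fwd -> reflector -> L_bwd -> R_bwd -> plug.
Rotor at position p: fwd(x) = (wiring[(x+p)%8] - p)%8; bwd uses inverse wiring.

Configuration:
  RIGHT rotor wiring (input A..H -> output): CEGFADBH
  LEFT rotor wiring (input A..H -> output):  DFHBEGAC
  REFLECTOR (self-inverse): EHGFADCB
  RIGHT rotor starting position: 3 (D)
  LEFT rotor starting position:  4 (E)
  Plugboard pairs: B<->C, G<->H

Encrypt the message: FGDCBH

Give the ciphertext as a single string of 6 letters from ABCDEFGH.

Answer: HFFFCB

Derivation:
Char 1 ('F'): step: R->4, L=4; F->plug->F->R->A->L->A->refl->E->L'->C->R'->G->plug->H
Char 2 ('G'): step: R->5, L=4; G->plug->H->R->D->L->G->refl->C->L'->B->R'->F->plug->F
Char 3 ('D'): step: R->6, L=4; D->plug->D->R->G->L->D->refl->F->L'->H->R'->F->plug->F
Char 4 ('C'): step: R->7, L=4; C->plug->B->R->D->L->G->refl->C->L'->B->R'->F->plug->F
Char 5 ('B'): step: R->0, L->5 (L advanced); B->plug->C->R->G->L->E->refl->A->L'->E->R'->B->plug->C
Char 6 ('H'): step: R->1, L=5; H->plug->G->R->G->L->E->refl->A->L'->E->R'->C->plug->B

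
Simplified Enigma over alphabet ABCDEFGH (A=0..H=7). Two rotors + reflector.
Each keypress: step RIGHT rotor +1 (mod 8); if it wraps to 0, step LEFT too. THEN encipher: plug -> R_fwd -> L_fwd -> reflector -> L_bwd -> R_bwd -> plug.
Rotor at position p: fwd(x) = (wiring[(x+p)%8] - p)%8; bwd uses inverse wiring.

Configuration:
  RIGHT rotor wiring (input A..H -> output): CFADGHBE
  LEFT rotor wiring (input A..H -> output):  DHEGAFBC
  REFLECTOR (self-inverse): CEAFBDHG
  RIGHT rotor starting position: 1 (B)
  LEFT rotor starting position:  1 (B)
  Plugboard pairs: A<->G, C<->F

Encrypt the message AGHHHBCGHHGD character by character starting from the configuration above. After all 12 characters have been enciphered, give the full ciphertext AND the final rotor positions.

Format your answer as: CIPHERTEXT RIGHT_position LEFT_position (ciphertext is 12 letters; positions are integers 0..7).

Answer: HBFGEADFEGAE 5 2

Derivation:
Char 1 ('A'): step: R->2, L=1; A->plug->G->R->A->L->G->refl->H->L'->D->R'->H->plug->H
Char 2 ('G'): step: R->3, L=1; G->plug->A->R->A->L->G->refl->H->L'->D->R'->B->plug->B
Char 3 ('H'): step: R->4, L=1; H->plug->H->R->H->L->C->refl->A->L'->F->R'->C->plug->F
Char 4 ('H'): step: R->5, L=1; H->plug->H->R->B->L->D->refl->F->L'->C->R'->A->plug->G
Char 5 ('H'): step: R->6, L=1; H->plug->H->R->B->L->D->refl->F->L'->C->R'->E->plug->E
Char 6 ('B'): step: R->7, L=1; B->plug->B->R->D->L->H->refl->G->L'->A->R'->G->plug->A
Char 7 ('C'): step: R->0, L->2 (L advanced); C->plug->F->R->H->L->F->refl->D->L'->D->R'->D->plug->D
Char 8 ('G'): step: R->1, L=2; G->plug->A->R->E->L->H->refl->G->L'->C->R'->C->plug->F
Char 9 ('H'): step: R->2, L=2; H->plug->H->R->D->L->D->refl->F->L'->H->R'->E->plug->E
Char 10 ('H'): step: R->3, L=2; H->plug->H->R->F->L->A->refl->C->L'->A->R'->A->plug->G
Char 11 ('G'): step: R->4, L=2; G->plug->A->R->C->L->G->refl->H->L'->E->R'->G->plug->A
Char 12 ('D'): step: R->5, L=2; D->plug->D->R->F->L->A->refl->C->L'->A->R'->E->plug->E
Final: ciphertext=HBFGEADFEGAE, RIGHT=5, LEFT=2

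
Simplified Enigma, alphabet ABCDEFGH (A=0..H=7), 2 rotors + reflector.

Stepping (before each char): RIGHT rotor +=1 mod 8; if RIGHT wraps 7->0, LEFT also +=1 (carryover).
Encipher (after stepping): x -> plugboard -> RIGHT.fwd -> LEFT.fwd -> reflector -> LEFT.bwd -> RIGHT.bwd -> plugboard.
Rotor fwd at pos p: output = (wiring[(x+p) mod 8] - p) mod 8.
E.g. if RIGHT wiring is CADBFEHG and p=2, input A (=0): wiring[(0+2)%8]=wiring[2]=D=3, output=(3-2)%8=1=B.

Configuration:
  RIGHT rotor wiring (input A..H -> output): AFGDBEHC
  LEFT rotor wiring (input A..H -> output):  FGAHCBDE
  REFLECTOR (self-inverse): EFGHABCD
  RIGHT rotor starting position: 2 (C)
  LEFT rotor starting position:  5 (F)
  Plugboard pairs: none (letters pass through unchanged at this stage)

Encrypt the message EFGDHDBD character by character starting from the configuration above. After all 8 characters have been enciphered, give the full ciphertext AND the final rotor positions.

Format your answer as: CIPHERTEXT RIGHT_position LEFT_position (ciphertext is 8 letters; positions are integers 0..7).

Answer: DDFBACDC 2 6

Derivation:
Char 1 ('E'): step: R->3, L=5; E->plug->E->R->H->L->F->refl->B->L'->E->R'->D->plug->D
Char 2 ('F'): step: R->4, L=5; F->plug->F->R->B->L->G->refl->C->L'->G->R'->D->plug->D
Char 3 ('G'): step: R->5, L=5; G->plug->G->R->G->L->C->refl->G->L'->B->R'->F->plug->F
Char 4 ('D'): step: R->6, L=5; D->plug->D->R->H->L->F->refl->B->L'->E->R'->B->plug->B
Char 5 ('H'): step: R->7, L=5; H->plug->H->R->A->L->E->refl->A->L'->D->R'->A->plug->A
Char 6 ('D'): step: R->0, L->6 (L advanced); D->plug->D->R->D->L->A->refl->E->L'->G->R'->C->plug->C
Char 7 ('B'): step: R->1, L=6; B->plug->B->R->F->L->B->refl->F->L'->A->R'->D->plug->D
Char 8 ('D'): step: R->2, L=6; D->plug->D->R->C->L->H->refl->D->L'->H->R'->C->plug->C
Final: ciphertext=DDFBACDC, RIGHT=2, LEFT=6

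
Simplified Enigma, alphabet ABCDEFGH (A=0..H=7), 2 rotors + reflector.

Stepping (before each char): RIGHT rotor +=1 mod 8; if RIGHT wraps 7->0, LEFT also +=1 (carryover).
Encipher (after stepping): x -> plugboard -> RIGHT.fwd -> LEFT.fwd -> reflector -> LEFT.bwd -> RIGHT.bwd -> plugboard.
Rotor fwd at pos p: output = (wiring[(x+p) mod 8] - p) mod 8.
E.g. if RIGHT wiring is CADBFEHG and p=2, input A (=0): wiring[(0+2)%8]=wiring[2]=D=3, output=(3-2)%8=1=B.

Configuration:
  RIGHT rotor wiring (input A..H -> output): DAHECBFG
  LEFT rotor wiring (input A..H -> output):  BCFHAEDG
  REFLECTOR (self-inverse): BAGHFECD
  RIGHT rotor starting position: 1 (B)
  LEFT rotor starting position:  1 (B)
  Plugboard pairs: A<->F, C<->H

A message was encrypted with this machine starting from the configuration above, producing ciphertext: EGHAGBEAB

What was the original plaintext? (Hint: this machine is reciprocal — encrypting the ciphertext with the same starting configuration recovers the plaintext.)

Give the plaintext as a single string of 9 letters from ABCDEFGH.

Char 1 ('E'): step: R->2, L=1; E->plug->E->R->D->L->H->refl->D->L'->E->R'->F->plug->A
Char 2 ('G'): step: R->3, L=1; G->plug->G->R->F->L->C->refl->G->L'->C->R'->D->plug->D
Char 3 ('H'): step: R->4, L=1; H->plug->C->R->B->L->E->refl->F->L'->G->R'->A->plug->F
Char 4 ('A'): step: R->5, L=1; A->plug->F->R->C->L->G->refl->C->L'->F->R'->H->plug->C
Char 5 ('G'): step: R->6, L=1; G->plug->G->R->E->L->D->refl->H->L'->D->R'->H->plug->C
Char 6 ('B'): step: R->7, L=1; B->plug->B->R->E->L->D->refl->H->L'->D->R'->F->plug->A
Char 7 ('E'): step: R->0, L->2 (L advanced); E->plug->E->R->C->L->G->refl->C->L'->D->R'->A->plug->F
Char 8 ('A'): step: R->1, L=2; A->plug->F->R->E->L->B->refl->A->L'->H->R'->A->plug->F
Char 9 ('B'): step: R->2, L=2; B->plug->B->R->C->L->G->refl->C->L'->D->R'->E->plug->E

Answer: ADFCCAFFE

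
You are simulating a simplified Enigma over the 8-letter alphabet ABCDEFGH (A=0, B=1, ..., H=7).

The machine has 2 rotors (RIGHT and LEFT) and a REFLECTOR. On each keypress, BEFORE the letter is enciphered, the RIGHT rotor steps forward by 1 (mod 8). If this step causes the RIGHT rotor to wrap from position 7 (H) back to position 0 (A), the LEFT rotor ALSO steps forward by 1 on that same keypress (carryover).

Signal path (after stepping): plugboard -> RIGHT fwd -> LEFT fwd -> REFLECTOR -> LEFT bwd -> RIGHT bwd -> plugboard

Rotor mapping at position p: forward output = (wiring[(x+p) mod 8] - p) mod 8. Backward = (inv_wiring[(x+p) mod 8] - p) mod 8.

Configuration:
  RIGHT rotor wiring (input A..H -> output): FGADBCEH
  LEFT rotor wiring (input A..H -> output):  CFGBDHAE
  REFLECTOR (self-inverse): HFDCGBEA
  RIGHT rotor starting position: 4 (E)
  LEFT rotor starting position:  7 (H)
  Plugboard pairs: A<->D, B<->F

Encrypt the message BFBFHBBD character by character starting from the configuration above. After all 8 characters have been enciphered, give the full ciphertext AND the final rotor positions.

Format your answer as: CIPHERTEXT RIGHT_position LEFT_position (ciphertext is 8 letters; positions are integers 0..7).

Char 1 ('B'): step: R->5, L=7; B->plug->F->R->D->L->H->refl->A->L'->G->R'->G->plug->G
Char 2 ('F'): step: R->6, L=7; F->plug->B->R->B->L->D->refl->C->L'->E->R'->H->plug->H
Char 3 ('B'): step: R->7, L=7; B->plug->F->R->C->L->G->refl->E->L'->F->R'->H->plug->H
Char 4 ('F'): step: R->0, L->0 (L advanced); F->plug->B->R->G->L->A->refl->H->L'->F->R'->A->plug->D
Char 5 ('H'): step: R->1, L=0; H->plug->H->R->E->L->D->refl->C->L'->A->R'->D->plug->A
Char 6 ('B'): step: R->2, L=0; B->plug->F->R->F->L->H->refl->A->L'->G->R'->A->plug->D
Char 7 ('B'): step: R->3, L=0; B->plug->F->R->C->L->G->refl->E->L'->H->R'->C->plug->C
Char 8 ('D'): step: R->4, L=0; D->plug->A->R->F->L->H->refl->A->L'->G->R'->B->plug->F
Final: ciphertext=GHHDADCF, RIGHT=4, LEFT=0

Answer: GHHDADCF 4 0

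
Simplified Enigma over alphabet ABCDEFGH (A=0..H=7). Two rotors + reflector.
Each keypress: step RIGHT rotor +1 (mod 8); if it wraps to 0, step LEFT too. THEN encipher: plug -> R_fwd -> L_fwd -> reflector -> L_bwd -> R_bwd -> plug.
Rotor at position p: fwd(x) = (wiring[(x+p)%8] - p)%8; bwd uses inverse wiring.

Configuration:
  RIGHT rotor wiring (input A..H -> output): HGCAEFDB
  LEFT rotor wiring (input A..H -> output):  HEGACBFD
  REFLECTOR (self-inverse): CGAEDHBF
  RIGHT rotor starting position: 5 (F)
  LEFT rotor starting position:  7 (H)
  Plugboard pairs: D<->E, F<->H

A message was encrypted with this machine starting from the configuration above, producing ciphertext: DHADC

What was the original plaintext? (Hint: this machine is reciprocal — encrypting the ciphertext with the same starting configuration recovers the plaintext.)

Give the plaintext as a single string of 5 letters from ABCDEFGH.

Answer: FBFEG

Derivation:
Char 1 ('D'): step: R->6, L=7; D->plug->E->R->E->L->B->refl->G->L'->H->R'->H->plug->F
Char 2 ('H'): step: R->7, L=7; H->plug->F->R->F->L->D->refl->E->L'->A->R'->B->plug->B
Char 3 ('A'): step: R->0, L->0 (L advanced); A->plug->A->R->H->L->D->refl->E->L'->B->R'->H->plug->F
Char 4 ('D'): step: R->1, L=0; D->plug->E->R->E->L->C->refl->A->L'->D->R'->D->plug->E
Char 5 ('C'): step: R->2, L=0; C->plug->C->R->C->L->G->refl->B->L'->F->R'->G->plug->G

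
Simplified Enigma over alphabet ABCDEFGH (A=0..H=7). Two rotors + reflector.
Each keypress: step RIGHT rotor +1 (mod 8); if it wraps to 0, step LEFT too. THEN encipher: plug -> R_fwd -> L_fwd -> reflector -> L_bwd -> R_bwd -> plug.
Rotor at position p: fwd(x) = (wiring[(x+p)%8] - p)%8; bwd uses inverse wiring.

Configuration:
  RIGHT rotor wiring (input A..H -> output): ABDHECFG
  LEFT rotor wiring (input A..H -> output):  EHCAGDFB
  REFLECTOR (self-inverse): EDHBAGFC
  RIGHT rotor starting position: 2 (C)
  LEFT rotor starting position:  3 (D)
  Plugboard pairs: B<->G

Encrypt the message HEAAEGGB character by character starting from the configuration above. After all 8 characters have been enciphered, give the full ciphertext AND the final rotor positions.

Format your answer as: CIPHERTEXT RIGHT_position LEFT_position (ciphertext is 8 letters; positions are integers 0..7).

Answer: AACDDABE 2 4

Derivation:
Char 1 ('H'): step: R->3, L=3; H->plug->H->R->A->L->F->refl->G->L'->E->R'->A->plug->A
Char 2 ('E'): step: R->4, L=3; E->plug->E->R->E->L->G->refl->F->L'->A->R'->A->plug->A
Char 3 ('A'): step: R->5, L=3; A->plug->A->R->F->L->B->refl->D->L'->B->R'->C->plug->C
Char 4 ('A'): step: R->6, L=3; A->plug->A->R->H->L->H->refl->C->L'->D->R'->D->plug->D
Char 5 ('E'): step: R->7, L=3; E->plug->E->R->A->L->F->refl->G->L'->E->R'->D->plug->D
Char 6 ('G'): step: R->0, L->4 (L advanced); G->plug->B->R->B->L->H->refl->C->L'->A->R'->A->plug->A
Char 7 ('G'): step: R->1, L=4; G->plug->B->R->C->L->B->refl->D->L'->F->R'->G->plug->B
Char 8 ('B'): step: R->2, L=4; B->plug->G->R->G->L->G->refl->F->L'->D->R'->E->plug->E
Final: ciphertext=AACDDABE, RIGHT=2, LEFT=4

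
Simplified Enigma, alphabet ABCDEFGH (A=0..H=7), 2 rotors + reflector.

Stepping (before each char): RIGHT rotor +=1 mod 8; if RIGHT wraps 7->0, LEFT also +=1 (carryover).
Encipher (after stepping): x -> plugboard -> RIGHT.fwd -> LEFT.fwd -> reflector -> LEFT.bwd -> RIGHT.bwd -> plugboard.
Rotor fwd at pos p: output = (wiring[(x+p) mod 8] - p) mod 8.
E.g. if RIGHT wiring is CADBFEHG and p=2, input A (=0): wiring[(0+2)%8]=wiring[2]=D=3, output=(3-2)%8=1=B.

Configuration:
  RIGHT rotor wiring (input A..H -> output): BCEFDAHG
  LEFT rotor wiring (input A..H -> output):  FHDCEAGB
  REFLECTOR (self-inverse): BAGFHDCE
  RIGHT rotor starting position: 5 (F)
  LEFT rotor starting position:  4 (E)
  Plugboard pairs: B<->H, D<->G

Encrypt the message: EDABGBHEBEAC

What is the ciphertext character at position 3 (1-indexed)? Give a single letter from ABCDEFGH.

Char 1 ('E'): step: R->6, L=4; E->plug->E->R->G->L->H->refl->E->L'->B->R'->A->plug->A
Char 2 ('D'): step: R->7, L=4; D->plug->G->R->B->L->E->refl->H->L'->G->R'->E->plug->E
Char 3 ('A'): step: R->0, L->5 (L advanced); A->plug->A->R->B->L->B->refl->A->L'->D->R'->E->plug->E

E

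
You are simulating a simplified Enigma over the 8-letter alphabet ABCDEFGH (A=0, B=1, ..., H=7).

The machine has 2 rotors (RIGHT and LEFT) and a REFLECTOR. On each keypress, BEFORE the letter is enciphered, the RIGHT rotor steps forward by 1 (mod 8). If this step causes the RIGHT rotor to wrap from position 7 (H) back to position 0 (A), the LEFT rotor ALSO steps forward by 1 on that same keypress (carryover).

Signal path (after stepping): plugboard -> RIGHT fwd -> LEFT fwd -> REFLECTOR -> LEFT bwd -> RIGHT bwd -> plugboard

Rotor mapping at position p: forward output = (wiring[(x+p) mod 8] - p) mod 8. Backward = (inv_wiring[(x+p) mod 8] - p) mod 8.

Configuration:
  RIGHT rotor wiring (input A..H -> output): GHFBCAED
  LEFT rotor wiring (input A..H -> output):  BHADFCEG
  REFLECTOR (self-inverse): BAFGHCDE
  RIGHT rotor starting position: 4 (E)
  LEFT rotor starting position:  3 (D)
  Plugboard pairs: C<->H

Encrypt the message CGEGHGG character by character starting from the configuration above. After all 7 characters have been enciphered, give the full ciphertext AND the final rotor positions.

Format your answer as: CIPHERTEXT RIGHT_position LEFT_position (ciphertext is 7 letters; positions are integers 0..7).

Char 1 ('C'): step: R->5, L=3; C->plug->H->R->F->L->G->refl->D->L'->E->R'->G->plug->G
Char 2 ('G'): step: R->6, L=3; G->plug->G->R->E->L->D->refl->G->L'->F->R'->B->plug->B
Char 3 ('E'): step: R->7, L=3; E->plug->E->R->C->L->H->refl->E->L'->G->R'->D->plug->D
Char 4 ('G'): step: R->0, L->4 (L advanced); G->plug->G->R->E->L->F->refl->C->L'->D->R'->H->plug->C
Char 5 ('H'): step: R->1, L=4; H->plug->C->R->A->L->B->refl->A->L'->C->R'->G->plug->G
Char 6 ('G'): step: R->2, L=4; G->plug->G->R->E->L->F->refl->C->L'->D->R'->A->plug->A
Char 7 ('G'): step: R->3, L=4; G->plug->G->R->E->L->F->refl->C->L'->D->R'->F->plug->F
Final: ciphertext=GBDCGAF, RIGHT=3, LEFT=4

Answer: GBDCGAF 3 4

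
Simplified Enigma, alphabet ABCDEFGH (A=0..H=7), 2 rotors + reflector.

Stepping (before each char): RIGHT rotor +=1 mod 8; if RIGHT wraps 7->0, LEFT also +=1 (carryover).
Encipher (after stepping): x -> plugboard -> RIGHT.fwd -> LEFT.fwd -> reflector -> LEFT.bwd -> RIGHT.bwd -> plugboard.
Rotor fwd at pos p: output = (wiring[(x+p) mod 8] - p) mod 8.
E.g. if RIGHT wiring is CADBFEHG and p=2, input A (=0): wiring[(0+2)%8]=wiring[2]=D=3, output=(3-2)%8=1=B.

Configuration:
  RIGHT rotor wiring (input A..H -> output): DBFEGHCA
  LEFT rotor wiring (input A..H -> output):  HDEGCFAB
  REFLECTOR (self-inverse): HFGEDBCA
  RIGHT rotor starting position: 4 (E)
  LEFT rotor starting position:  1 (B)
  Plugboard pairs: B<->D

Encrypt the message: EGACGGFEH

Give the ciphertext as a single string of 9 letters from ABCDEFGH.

Char 1 ('E'): step: R->5, L=1; E->plug->E->R->E->L->E->refl->D->L'->B->R'->H->plug->H
Char 2 ('G'): step: R->6, L=1; G->plug->G->R->A->L->C->refl->G->L'->H->R'->E->plug->E
Char 3 ('A'): step: R->7, L=1; A->plug->A->R->B->L->D->refl->E->L'->E->R'->B->plug->D
Char 4 ('C'): step: R->0, L->2 (L advanced); C->plug->C->R->F->L->H->refl->A->L'->C->R'->G->plug->G
Char 5 ('G'): step: R->1, L=2; G->plug->G->R->H->L->B->refl->F->L'->G->R'->E->plug->E
Char 6 ('G'): step: R->2, L=2; G->plug->G->R->B->L->E->refl->D->L'->D->R'->A->plug->A
Char 7 ('F'): step: R->3, L=2; F->plug->F->R->A->L->C->refl->G->L'->E->R'->C->plug->C
Char 8 ('E'): step: R->4, L=2; E->plug->E->R->H->L->B->refl->F->L'->G->R'->C->plug->C
Char 9 ('H'): step: R->5, L=2; H->plug->H->R->B->L->E->refl->D->L'->D->R'->C->plug->C

Answer: HEDGEACCC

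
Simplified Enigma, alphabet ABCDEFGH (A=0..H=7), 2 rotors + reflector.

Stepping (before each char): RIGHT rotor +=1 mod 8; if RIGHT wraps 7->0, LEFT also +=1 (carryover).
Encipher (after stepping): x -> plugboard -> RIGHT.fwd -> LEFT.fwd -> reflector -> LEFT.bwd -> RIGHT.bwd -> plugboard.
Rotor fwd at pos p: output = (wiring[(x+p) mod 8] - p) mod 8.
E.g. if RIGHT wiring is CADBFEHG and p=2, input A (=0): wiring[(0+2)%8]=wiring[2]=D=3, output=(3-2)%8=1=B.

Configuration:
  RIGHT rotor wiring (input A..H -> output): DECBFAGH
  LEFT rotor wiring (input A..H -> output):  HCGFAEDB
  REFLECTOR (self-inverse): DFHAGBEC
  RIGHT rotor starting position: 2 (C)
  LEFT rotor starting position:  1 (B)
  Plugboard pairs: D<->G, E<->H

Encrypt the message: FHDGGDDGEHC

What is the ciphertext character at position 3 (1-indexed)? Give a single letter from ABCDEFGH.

Char 1 ('F'): step: R->3, L=1; F->plug->F->R->A->L->B->refl->F->L'->B->R'->G->plug->D
Char 2 ('H'): step: R->4, L=1; H->plug->E->R->H->L->G->refl->E->L'->C->R'->C->plug->C
Char 3 ('D'): step: R->5, L=1; D->plug->G->R->E->L->D->refl->A->L'->G->R'->D->plug->G

G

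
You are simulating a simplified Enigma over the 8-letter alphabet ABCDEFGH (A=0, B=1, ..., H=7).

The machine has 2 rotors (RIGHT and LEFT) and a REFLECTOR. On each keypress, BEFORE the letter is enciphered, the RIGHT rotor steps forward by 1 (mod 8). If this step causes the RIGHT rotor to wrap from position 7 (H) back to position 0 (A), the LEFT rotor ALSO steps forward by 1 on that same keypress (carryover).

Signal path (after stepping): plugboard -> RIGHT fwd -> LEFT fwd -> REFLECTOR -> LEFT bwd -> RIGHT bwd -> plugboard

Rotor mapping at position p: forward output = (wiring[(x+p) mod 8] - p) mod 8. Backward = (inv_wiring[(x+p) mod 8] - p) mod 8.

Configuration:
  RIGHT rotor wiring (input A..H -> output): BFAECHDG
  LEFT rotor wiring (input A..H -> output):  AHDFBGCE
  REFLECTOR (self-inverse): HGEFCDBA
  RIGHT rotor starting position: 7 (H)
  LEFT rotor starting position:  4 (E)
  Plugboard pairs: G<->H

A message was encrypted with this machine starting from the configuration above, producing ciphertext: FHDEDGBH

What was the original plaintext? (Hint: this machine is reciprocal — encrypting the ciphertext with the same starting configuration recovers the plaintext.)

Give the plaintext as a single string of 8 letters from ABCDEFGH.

Char 1 ('F'): step: R->0, L->5 (L advanced); F->plug->F->R->H->L->E->refl->C->L'->E->R'->D->plug->D
Char 2 ('H'): step: R->1, L=5; H->plug->G->R->F->L->G->refl->B->L'->A->R'->H->plug->G
Char 3 ('D'): step: R->2, L=5; D->plug->D->R->F->L->G->refl->B->L'->A->R'->C->plug->C
Char 4 ('E'): step: R->3, L=5; E->plug->E->R->D->L->D->refl->F->L'->B->R'->A->plug->A
Char 5 ('D'): step: R->4, L=5; D->plug->D->R->C->L->H->refl->A->L'->G->R'->A->plug->A
Char 6 ('G'): step: R->5, L=5; G->plug->H->R->F->L->G->refl->B->L'->A->R'->E->plug->E
Char 7 ('B'): step: R->6, L=5; B->plug->B->R->A->L->B->refl->G->L'->F->R'->A->plug->A
Char 8 ('H'): step: R->7, L=5; H->plug->G->R->A->L->B->refl->G->L'->F->R'->E->plug->E

Answer: DGCAAEAE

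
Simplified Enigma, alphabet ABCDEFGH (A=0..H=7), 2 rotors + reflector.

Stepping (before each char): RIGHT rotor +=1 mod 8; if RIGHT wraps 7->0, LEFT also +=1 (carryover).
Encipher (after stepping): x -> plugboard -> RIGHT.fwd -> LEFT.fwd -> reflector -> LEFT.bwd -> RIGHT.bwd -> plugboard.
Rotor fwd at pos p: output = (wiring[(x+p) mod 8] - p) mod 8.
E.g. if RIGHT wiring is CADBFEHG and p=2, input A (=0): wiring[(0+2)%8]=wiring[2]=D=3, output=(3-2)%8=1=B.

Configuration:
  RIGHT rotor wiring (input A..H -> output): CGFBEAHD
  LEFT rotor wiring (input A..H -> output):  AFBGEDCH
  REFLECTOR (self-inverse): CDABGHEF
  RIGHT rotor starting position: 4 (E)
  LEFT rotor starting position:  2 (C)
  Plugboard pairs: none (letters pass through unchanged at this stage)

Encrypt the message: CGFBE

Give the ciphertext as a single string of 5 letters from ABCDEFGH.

Char 1 ('C'): step: R->5, L=2; C->plug->C->R->G->L->G->refl->E->L'->B->R'->E->plug->E
Char 2 ('G'): step: R->6, L=2; G->plug->G->R->G->L->G->refl->E->L'->B->R'->A->plug->A
Char 3 ('F'): step: R->7, L=2; F->plug->F->R->F->L->F->refl->H->L'->A->R'->H->plug->H
Char 4 ('B'): step: R->0, L->3 (L advanced); B->plug->B->R->G->L->C->refl->A->L'->C->R'->A->plug->A
Char 5 ('E'): step: R->1, L=3; E->plug->E->R->H->L->G->refl->E->L'->E->R'->B->plug->B

Answer: EAHAB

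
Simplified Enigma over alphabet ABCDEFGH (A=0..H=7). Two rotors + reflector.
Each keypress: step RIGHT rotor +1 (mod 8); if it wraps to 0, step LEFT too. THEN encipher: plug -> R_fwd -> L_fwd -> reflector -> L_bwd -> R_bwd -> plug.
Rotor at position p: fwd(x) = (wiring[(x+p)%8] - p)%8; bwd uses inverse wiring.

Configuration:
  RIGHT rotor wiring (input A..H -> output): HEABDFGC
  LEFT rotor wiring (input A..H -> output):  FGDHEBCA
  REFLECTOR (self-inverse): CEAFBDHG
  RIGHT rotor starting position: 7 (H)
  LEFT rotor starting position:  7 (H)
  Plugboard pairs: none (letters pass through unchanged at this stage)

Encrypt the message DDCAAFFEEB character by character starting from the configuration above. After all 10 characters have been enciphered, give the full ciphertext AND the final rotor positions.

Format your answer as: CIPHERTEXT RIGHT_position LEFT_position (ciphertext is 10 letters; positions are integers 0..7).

Answer: ECDEDBCBCF 1 1

Derivation:
Char 1 ('D'): step: R->0, L->0 (L advanced); D->plug->D->R->B->L->G->refl->H->L'->D->R'->E->plug->E
Char 2 ('D'): step: R->1, L=0; D->plug->D->R->C->L->D->refl->F->L'->A->R'->C->plug->C
Char 3 ('C'): step: R->2, L=0; C->plug->C->R->B->L->G->refl->H->L'->D->R'->D->plug->D
Char 4 ('A'): step: R->3, L=0; A->plug->A->R->G->L->C->refl->A->L'->H->R'->E->plug->E
Char 5 ('A'): step: R->4, L=0; A->plug->A->R->H->L->A->refl->C->L'->G->R'->D->plug->D
Char 6 ('F'): step: R->5, L=0; F->plug->F->R->D->L->H->refl->G->L'->B->R'->B->plug->B
Char 7 ('F'): step: R->6, L=0; F->plug->F->R->D->L->H->refl->G->L'->B->R'->C->plug->C
Char 8 ('E'): step: R->7, L=0; E->plug->E->R->C->L->D->refl->F->L'->A->R'->B->plug->B
Char 9 ('E'): step: R->0, L->1 (L advanced); E->plug->E->R->D->L->D->refl->F->L'->A->R'->C->plug->C
Char 10 ('B'): step: R->1, L=1; B->plug->B->R->H->L->E->refl->B->L'->F->R'->F->plug->F
Final: ciphertext=ECDEDBCBCF, RIGHT=1, LEFT=1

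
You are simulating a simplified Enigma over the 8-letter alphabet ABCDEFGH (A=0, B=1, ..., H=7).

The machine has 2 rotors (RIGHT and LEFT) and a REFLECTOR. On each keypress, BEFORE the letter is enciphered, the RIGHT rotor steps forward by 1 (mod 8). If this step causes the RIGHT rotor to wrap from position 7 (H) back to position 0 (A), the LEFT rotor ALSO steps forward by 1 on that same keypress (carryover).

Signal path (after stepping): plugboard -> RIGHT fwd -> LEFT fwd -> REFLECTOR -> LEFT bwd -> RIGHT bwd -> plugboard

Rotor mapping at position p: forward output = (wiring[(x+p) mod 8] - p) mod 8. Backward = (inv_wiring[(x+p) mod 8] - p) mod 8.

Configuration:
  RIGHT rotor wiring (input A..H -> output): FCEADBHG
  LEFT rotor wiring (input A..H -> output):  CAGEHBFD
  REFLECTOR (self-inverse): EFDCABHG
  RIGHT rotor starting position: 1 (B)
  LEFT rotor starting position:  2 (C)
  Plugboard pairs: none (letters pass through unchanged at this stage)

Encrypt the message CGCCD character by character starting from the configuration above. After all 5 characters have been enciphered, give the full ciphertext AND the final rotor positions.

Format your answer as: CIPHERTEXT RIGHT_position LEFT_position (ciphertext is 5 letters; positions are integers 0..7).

Answer: FEAAA 6 2

Derivation:
Char 1 ('C'): step: R->2, L=2; C->plug->C->R->B->L->C->refl->D->L'->E->R'->F->plug->F
Char 2 ('G'): step: R->3, L=2; G->plug->G->R->H->L->G->refl->H->L'->D->R'->E->plug->E
Char 3 ('C'): step: R->4, L=2; C->plug->C->R->D->L->H->refl->G->L'->H->R'->A->plug->A
Char 4 ('C'): step: R->5, L=2; C->plug->C->R->B->L->C->refl->D->L'->E->R'->A->plug->A
Char 5 ('D'): step: R->6, L=2; D->plug->D->R->E->L->D->refl->C->L'->B->R'->A->plug->A
Final: ciphertext=FEAAA, RIGHT=6, LEFT=2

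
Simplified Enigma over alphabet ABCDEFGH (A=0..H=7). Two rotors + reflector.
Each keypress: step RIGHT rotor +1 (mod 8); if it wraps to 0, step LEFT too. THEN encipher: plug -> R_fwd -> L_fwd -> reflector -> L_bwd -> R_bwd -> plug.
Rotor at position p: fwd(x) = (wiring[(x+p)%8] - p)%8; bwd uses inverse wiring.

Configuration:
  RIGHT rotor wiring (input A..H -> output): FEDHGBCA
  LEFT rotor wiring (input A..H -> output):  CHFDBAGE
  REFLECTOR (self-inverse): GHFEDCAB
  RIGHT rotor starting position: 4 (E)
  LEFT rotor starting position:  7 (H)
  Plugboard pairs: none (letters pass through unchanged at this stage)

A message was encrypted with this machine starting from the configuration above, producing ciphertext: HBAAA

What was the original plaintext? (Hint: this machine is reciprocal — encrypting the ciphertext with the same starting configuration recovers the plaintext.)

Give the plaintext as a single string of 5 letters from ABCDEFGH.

Answer: AHDEG

Derivation:
Char 1 ('H'): step: R->5, L=7; H->plug->H->R->B->L->D->refl->E->L'->E->R'->A->plug->A
Char 2 ('B'): step: R->6, L=7; B->plug->B->R->C->L->A->refl->G->L'->D->R'->H->plug->H
Char 3 ('A'): step: R->7, L=7; A->plug->A->R->B->L->D->refl->E->L'->E->R'->D->plug->D
Char 4 ('A'): step: R->0, L->0 (L advanced); A->plug->A->R->F->L->A->refl->G->L'->G->R'->E->plug->E
Char 5 ('A'): step: R->1, L=0; A->plug->A->R->D->L->D->refl->E->L'->H->R'->G->plug->G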